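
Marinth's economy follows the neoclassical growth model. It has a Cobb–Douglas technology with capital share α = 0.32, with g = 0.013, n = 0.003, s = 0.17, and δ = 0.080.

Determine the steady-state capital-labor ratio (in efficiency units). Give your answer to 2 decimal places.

In steady state, investment equals break-even investment: s·k^α = (n + g + δ)·k.
Dividing both sides by k: k^(1−α) = s / (n + g + δ).
k^0.68 = 0.17 / (0.003 + 0.013 + 0.080) = 0.17 / 0.096 = 1.7708
k* = 1.7708^(1/0.68) ≈ 2.3172

k* = 2.32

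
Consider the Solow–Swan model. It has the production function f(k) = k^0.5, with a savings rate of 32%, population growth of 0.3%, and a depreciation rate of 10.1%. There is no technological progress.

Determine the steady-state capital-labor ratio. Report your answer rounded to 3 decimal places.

In steady state, investment equals break-even investment: s·k^α = (n + δ)·k.
Rearranging, k^(1−α) = s / (n + δ).
k^0.5 = 0.32 / (0.003 + 0.101) = 0.32 / 0.104 = 3.0769
k* = 3.0769^(1/0.5) ≈ 9.4673

k* = 9.467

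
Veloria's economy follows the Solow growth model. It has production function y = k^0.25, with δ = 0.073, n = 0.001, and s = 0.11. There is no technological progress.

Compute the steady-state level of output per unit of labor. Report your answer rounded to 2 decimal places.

Steady state requires s·f(k) = (n + δ)·k, i.e. s·k^α = (n + δ)·k.
Rearranging, k^(1−α) = s / (n + δ).
k^0.75 = 0.11 / (0.001 + 0.073) = 0.11 / 0.074 = 1.4865
k* = 1.4865^(1/0.75) ≈ 1.6965
y* = (k*)^α = 1.6965^0.25 ≈ 1.1413

y* ≈ 1.14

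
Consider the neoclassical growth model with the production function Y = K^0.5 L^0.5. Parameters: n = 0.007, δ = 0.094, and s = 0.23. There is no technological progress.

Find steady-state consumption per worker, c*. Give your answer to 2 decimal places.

c* ≈ 1.75

In steady state, investment equals break-even investment: s·k^α = (n + δ)·k.
Rearranging, k^(1−α) = s / (n + δ).
k^0.5 = 0.23 / (0.007 + 0.094) = 0.23 / 0.101 = 2.2772
k* = 2.2772^(1/0.5) ≈ 5.1856
y* = (k*)^α = 5.1856^0.5 ≈ 2.2772
c* = (1 − s)·y* = (1 − 0.23) × 2.2772 ≈ 1.7534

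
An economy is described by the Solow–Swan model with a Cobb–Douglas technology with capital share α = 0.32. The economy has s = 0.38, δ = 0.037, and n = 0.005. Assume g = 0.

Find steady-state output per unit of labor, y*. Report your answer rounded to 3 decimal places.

In steady state, investment equals break-even investment: s·k^α = (n + δ)·k.
Rearranging, k^(1−α) = s / (n + δ).
k^0.68 = 0.38 / (0.005 + 0.037) = 0.38 / 0.042 = 9.0476
k* = 9.0476^(1/0.68) ≈ 25.5074
y* = (k*)^α = 25.5074^0.32 ≈ 2.8192

y* = 2.819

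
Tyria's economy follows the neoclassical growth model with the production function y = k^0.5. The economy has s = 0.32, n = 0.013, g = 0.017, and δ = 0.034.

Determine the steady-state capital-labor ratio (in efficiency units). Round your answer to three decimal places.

Steady state requires s·f(k) = (n + g + δ)·k, i.e. s·k^α = (n + g + δ)·k.
Dividing both sides by k: k^(1−α) = s / (n + g + δ).
k^0.5 = 0.32 / (0.013 + 0.017 + 0.034) = 0.32 / 0.064 = 5.0000
k* = 5.0000^(1/0.5) ≈ 25.0000

k* ≈ 25.000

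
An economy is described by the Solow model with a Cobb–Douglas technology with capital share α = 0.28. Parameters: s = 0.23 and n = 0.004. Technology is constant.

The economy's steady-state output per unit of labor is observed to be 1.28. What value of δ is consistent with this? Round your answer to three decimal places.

At the steady state, Δk = 0, so s·k^α = (n + δ)·k.
Since y* = [s/(n + δ)]^(α/(1−α)), we have s/(n + δ) = (y*)^((1−α)/α) = 1.28^2.5714 = 1.8866.
Therefore n + δ = s / 1.8866 = 0.23 / 1.8866 = 0.1219, so δ = 0.1219 − 0.004 = 0.1179.

δ ≈ 0.118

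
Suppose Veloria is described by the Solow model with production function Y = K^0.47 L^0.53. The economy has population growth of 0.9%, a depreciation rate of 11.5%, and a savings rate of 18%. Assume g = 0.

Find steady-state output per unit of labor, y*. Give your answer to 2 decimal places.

In steady state, investment equals break-even investment: s·k^α = (n + δ)·k.
Dividing both sides by k: k^(1−α) = s / (n + δ).
k^0.53 = 0.18 / (0.009 + 0.115) = 0.18 / 0.124 = 1.4516
k* = 1.4516^(1/0.53) ≈ 2.0201
y* = (k*)^α = 2.0201^0.47 ≈ 1.3916

y* ≈ 1.39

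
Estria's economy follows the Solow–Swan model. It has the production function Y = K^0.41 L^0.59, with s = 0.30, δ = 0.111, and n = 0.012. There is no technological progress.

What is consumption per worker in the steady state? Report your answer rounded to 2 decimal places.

At the steady state, Δk = 0, so s·k^α = (n + δ)·k.
Rearranging, k^(1−α) = s / (n + δ).
k^0.59 = 0.30 / (0.012 + 0.111) = 0.30 / 0.123 = 2.4390
k* = 2.4390^(1/0.59) ≈ 4.5320
y* = (k*)^α = 4.5320^0.41 ≈ 1.8581
c* = (1 − s)·y* = (1 − 0.30) × 1.8581 ≈ 1.3007

c* = 1.30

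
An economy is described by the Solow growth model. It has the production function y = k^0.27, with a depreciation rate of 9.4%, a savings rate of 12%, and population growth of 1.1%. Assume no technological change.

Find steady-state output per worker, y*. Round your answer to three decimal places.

y* = 1.051

In steady state, investment equals break-even investment: s·k^α = (n + δ)·k.
Dividing both sides by k: k^(1−α) = s / (n + δ).
k^0.73 = 0.12 / (0.011 + 0.094) = 0.12 / 0.105 = 1.1429
k* = 1.1429^(1/0.73) ≈ 1.2008
y* = (k*)^α = 1.2008^0.27 ≈ 1.0506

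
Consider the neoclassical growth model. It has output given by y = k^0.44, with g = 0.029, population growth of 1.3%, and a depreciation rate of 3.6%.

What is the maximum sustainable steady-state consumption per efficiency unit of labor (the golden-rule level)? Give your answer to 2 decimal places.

At the golden rule, f'(k) = n + g + δ, so α·k^(α−1) = n + g + δ and k_gold = (α/(n + g + δ))^(1/(1−α)).
k_gold = (0.44/0.078)^(1/0.56) = 5.6410^1.7857 ≈ 21.9632
c_gold = f(k_gold) − (n + g + δ)·k_gold = 3.8936 − 0.078×21.9632 ≈ 2.1805

c_gold ≈ 2.18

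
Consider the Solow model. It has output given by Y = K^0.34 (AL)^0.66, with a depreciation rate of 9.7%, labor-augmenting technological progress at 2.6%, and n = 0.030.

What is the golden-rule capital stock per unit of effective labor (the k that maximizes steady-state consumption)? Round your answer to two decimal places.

The golden rule sets f'(k) = n + g + δ, i.e. α·k^(α−1) = n + g + δ.
So k^(1−α) = α / (n + g + δ) = 0.34 / 0.153 = 2.2222.
k_gold = 2.2222^(1/0.66) ≈ 3.3530

k_gold ≈ 3.35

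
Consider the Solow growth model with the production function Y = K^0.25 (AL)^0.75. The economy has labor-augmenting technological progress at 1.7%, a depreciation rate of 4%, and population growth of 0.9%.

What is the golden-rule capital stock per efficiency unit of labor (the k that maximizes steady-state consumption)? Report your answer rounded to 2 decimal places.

The golden rule sets f'(k) = n + g + δ, i.e. α·k^(α−1) = n + g + δ.
So k^(1−α) = α / (n + g + δ) = 0.25 / 0.066 = 3.7879.
k_gold = 3.7879^(1/0.75) ≈ 5.9047

k_gold ≈ 5.90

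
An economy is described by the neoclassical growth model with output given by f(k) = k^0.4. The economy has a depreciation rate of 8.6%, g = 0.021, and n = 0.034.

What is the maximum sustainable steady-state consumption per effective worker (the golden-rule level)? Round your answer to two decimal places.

c_gold ≈ 1.20

At the golden rule, f'(k) = n + g + δ, so α·k^(α−1) = n + g + δ and k_gold = (α/(n + g + δ))^(1/(1−α)).
k_gold = (0.4/0.141)^(1/0.6) = 2.8369^1.6667 ≈ 5.6853
c_gold = f(k_gold) − (n + g + δ)·k_gold = 2.0040 − 0.141×5.6853 ≈ 1.2024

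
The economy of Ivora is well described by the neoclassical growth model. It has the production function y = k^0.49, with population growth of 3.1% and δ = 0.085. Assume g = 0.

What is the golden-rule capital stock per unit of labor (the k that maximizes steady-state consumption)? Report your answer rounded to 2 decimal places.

k_gold ≈ 16.86

The golden rule sets f'(k) = n + δ, i.e. α·k^(α−1) = n + δ.
So k^(1−α) = α / (n + δ) = 0.49 / 0.116 = 4.2241.
k_gold = 4.2241^(1/0.51) ≈ 16.8628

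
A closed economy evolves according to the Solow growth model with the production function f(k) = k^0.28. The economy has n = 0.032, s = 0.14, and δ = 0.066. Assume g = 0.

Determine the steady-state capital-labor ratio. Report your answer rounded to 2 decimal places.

k* = 1.64

At the steady state, Δk = 0, so s·k^α = (n + δ)·k.
Dividing both sides by k: k^(1−α) = s / (n + δ).
k^0.72 = 0.14 / (0.032 + 0.066) = 0.14 / 0.098 = 1.4286
k* = 1.4286^(1/0.72) ≈ 1.6412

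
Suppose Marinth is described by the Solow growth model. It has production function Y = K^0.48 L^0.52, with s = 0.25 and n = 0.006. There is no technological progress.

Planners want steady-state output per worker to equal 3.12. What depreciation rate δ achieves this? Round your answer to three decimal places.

At the steady state, Δk = 0, so s·k^α = (n + δ)·k.
Since y* = [s/(n + δ)]^(α/(1−α)), we have s/(n + δ) = (y*)^((1−α)/α) = 3.12^1.0833 = 3.4302.
Therefore n + δ = s / 3.4302 = 0.25 / 3.4302 = 0.0729, so δ = 0.0729 − 0.006 = 0.0669.

δ ≈ 0.067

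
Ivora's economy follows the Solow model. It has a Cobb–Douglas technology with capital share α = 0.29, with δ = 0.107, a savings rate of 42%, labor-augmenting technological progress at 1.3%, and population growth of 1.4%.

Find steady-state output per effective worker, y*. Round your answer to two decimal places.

y* ≈ 1.59

In steady state, investment equals break-even investment: s·k^α = (n + g + δ)·k.
Dividing both sides by k: k^(1−α) = s / (n + g + δ).
k^0.71 = 0.42 / (0.014 + 0.013 + 0.107) = 0.42 / 0.134 = 3.1343
k* = 3.1343^(1/0.71) ≈ 4.9979
y* = (k*)^α = 4.9979^0.29 ≈ 1.5946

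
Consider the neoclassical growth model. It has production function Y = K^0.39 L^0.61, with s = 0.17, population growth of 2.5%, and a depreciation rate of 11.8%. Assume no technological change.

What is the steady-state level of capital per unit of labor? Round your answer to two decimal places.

k* ≈ 1.33

Steady state requires s·f(k) = (n + δ)·k, i.e. s·k^α = (n + δ)·k.
Rearranging, k^(1−α) = s / (n + δ).
k^0.61 = 0.17 / (0.025 + 0.118) = 0.17 / 0.143 = 1.1888
k* = 1.1888^(1/0.61) ≈ 1.3278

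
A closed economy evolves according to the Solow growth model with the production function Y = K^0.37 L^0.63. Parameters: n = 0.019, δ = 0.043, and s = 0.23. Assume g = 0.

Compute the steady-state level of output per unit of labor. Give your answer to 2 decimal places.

y* = 2.16

In steady state, investment equals break-even investment: s·k^α = (n + δ)·k.
Dividing both sides by k: k^(1−α) = s / (n + δ).
k^0.63 = 0.23 / (0.019 + 0.043) = 0.23 / 0.062 = 3.7097
k* = 3.7097^(1/0.63) ≈ 8.0115
y* = (k*)^α = 8.0115^0.37 ≈ 2.1596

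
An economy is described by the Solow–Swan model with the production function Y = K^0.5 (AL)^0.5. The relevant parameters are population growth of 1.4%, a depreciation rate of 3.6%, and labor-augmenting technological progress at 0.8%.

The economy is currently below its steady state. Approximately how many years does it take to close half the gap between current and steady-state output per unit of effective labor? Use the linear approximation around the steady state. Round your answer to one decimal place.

Near the steady state the convergence rate is λ = (1 − α)(n + g + δ).
λ = (1 − 0.5) × 0.058 = 0.5 × 0.058 = 0.0290
Half-life = ln 2 / λ = 0.6931 / 0.0290 ≈ 23.90 years

about 23.9 years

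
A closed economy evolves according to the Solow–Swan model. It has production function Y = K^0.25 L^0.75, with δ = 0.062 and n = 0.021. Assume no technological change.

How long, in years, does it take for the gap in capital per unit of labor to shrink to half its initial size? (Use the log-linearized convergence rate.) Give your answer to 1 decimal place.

about 11.1 years

Near the steady state the convergence rate is λ = (1 − α)(n + δ).
λ = (1 − 0.25) × 0.083 = 0.75 × 0.083 = 0.06225
Half-life = ln 2 / λ = 0.6931 / 0.06225 ≈ 11.13 years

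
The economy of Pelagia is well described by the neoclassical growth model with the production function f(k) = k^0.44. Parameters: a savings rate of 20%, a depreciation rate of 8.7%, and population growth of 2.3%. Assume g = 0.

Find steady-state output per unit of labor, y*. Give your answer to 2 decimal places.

At the steady state, Δk = 0, so s·k^α = (n + δ)·k.
Rearranging, k^(1−α) = s / (n + δ).
k^0.56 = 0.20 / (0.023 + 0.087) = 0.20 / 0.110 = 1.8182
k* = 1.8182^(1/0.56) ≈ 2.9083
y* = (k*)^α = 2.9083^0.44 ≈ 1.5996

y* = 1.60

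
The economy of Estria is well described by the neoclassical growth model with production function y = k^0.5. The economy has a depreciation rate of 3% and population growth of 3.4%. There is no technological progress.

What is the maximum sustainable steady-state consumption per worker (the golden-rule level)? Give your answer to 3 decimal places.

c_gold ≈ 3.906

At the golden rule, f'(k) = n + δ, so α·k^(α−1) = n + δ and k_gold = (α/(n + δ))^(1/(1−α)).
k_gold = (0.5/0.064)^(1/0.5) = 7.8125^2 ≈ 61.0352
c_gold = f(k_gold) − (n + δ)·k_gold = 7.8125 − 0.064×61.0352 ≈ 3.9062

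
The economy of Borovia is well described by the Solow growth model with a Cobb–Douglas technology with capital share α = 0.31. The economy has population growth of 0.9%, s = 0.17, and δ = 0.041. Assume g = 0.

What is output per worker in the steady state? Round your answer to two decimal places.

Steady state requires s·f(k) = (n + δ)·k, i.e. s·k^α = (n + δ)·k.
Rearranging, k^(1−α) = s / (n + δ).
k^0.69 = 0.17 / (0.009 + 0.041) = 0.17 / 0.050 = 3.4000
k* = 3.4000^(1/0.69) ≈ 5.8920
y* = (k*)^α = 5.8920^0.31 ≈ 1.7329

y* ≈ 1.73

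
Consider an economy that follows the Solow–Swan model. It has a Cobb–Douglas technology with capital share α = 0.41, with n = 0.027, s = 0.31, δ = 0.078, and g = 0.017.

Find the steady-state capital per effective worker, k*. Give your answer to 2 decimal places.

At the steady state, Δk = 0, so s·k^α = (n + g + δ)·k.
Dividing both sides by k: k^(1−α) = s / (n + g + δ).
k^0.59 = 0.31 / (0.027 + 0.017 + 0.078) = 0.31 / 0.122 = 2.5410
k* = 2.5410^(1/0.59) ≈ 4.8579

k* = 4.86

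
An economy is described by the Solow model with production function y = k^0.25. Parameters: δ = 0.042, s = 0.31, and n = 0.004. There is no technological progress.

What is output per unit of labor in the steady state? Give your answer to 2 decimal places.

In steady state, investment equals break-even investment: s·k^α = (n + δ)·k.
Dividing both sides by k: k^(1−α) = s / (n + δ).
k^0.75 = 0.31 / (0.004 + 0.042) = 0.31 / 0.046 = 6.7391
k* = 6.7391^(1/0.75) ≈ 12.7292
y* = (k*)^α = 12.7292^0.25 ≈ 1.8889

y* = 1.89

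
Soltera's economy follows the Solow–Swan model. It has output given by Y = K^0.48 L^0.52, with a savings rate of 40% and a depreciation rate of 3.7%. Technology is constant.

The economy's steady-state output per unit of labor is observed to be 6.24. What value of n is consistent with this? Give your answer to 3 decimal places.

n ≈ 0.018

Steady state requires s·f(k) = (n + δ)·k, i.e. s·k^α = (n + δ)·k.
Since y* = [s/(n + δ)]^(α/(1−α)), we have s/(n + δ) = (y*)^((1−α)/α) = 6.24^1.0833 = 7.2681.
Therefore n + δ = s / 7.2681 = 0.40 / 7.2681 = 0.0550, so n = 0.0550 − 0.037 = 0.0180.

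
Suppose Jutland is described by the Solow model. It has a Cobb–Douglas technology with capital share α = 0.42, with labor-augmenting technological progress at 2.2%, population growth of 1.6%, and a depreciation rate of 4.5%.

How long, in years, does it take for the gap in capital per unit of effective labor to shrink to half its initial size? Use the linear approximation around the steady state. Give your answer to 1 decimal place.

Near the steady state the convergence rate is λ = (1 − α)(n + g + δ).
λ = (1 − 0.42) × 0.083 = 0.58 × 0.083 = 0.04814
Half-life = ln 2 / λ = 0.6931 / 0.04814 ≈ 14.40 years

about 14.4 years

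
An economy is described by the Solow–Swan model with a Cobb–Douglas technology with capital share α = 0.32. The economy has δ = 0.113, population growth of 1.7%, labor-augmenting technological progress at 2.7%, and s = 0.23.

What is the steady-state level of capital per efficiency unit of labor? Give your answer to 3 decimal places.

k* ≈ 1.753

At the steady state, Δk = 0, so s·k^α = (n + g + δ)·k.
Rearranging, k^(1−α) = s / (n + g + δ).
k^0.68 = 0.23 / (0.017 + 0.027 + 0.113) = 0.23 / 0.157 = 1.4650
k* = 1.4650^(1/0.68) ≈ 1.7534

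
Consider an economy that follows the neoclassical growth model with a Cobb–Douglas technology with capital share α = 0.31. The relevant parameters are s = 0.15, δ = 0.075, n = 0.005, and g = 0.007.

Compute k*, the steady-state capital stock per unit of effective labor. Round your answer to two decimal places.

In steady state, investment equals break-even investment: s·k^α = (n + g + δ)·k.
Dividing both sides by k: k^(1−α) = s / (n + g + δ).
k^0.69 = 0.15 / (0.005 + 0.007 + 0.075) = 0.15 / 0.087 = 1.7241
k* = 1.7241^(1/0.69) ≈ 2.2021

k* ≈ 2.20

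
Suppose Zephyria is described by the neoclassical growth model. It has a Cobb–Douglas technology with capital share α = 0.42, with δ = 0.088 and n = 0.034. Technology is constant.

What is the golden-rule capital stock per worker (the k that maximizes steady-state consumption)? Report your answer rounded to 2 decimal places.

k_gold ≈ 8.43

The golden rule sets f'(k) = n + δ, i.e. α·k^(α−1) = n + δ.
So k^(1−α) = α / (n + δ) = 0.42 / 0.122 = 3.4426.
k_gold = 3.4426^(1/0.58) ≈ 8.4269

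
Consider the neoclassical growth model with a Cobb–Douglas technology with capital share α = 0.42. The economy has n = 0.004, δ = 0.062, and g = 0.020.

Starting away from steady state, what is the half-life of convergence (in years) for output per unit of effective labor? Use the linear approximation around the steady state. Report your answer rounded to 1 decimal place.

t_½ ≈ 13.9 years

Near the steady state the convergence rate is λ = (1 − α)(n + g + δ).
λ = (1 − 0.42) × 0.086 = 0.58 × 0.086 = 0.04988
Half-life = ln 2 / λ = 0.6931 / 0.04988 ≈ 13.90 years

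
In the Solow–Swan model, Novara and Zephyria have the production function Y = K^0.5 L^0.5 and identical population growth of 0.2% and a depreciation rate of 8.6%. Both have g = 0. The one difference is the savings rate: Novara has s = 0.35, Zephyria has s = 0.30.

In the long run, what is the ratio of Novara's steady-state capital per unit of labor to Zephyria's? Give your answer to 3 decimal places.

ratio ≈ 1.361

Steady-state k* = [s/(n + δ)]^(1/(1−α)), so the ratio is [ (s_N/(n + δ)_N) / (s_Z/(n + δ)_Z) ]^2.
s_N/(n + δ)_N = 0.35/0.088 = 3.9773; s_Z/(n + δ)_Z = 0.30/0.088 = 3.4091.
Ratio = (3.9773/3.4091)^2 = 1.1667^2 ≈ 1.3612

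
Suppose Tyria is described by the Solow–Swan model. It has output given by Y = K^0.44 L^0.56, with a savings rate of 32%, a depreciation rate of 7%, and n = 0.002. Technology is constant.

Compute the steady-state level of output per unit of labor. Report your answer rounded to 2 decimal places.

y* ≈ 3.23

Steady state requires s·f(k) = (n + δ)·k, i.e. s·k^α = (n + δ)·k.
Rearranging, k^(1−α) = s / (n + δ).
k^0.56 = 0.32 / (0.002 + 0.070) = 0.32 / 0.072 = 4.4444
k* = 4.4444^(1/0.56) ≈ 14.3486
y* = (k*)^α = 14.3486^0.44 ≈ 3.2285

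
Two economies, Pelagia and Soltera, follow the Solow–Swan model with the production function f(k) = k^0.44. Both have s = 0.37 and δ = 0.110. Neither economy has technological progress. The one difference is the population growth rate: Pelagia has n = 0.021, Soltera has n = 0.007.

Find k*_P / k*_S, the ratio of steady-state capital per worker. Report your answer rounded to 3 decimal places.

ratio ≈ 0.817

Steady-state k* = [s/(n + δ)]^(1/(1−α)), so the ratio is [ (s_P/(n + δ)_P) / (s_S/(n + δ)_S) ]^1.7857.
s_P/(n + δ)_P = 0.37/0.131 = 2.8244; s_S/(n + δ)_S = 0.37/0.117 = 3.1624.
Ratio = (2.8244/3.1624)^1.7857 = 0.8931^1.7857 ≈ 0.8172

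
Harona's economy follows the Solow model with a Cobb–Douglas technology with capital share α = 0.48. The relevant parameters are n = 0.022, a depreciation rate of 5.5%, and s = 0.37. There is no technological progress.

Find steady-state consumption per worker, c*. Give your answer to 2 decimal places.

c* ≈ 2.68

Steady state requires s·f(k) = (n + δ)·k, i.e. s·k^α = (n + δ)·k.
Dividing both sides by k: k^(1−α) = s / (n + δ).
k^0.52 = 0.37 / (0.022 + 0.055) = 0.37 / 0.077 = 4.8052
k* = 4.8052^(1/0.52) ≈ 20.4637
y* = (k*)^α = 20.4637^0.48 ≈ 4.2587
c* = (1 − s)·y* = (1 − 0.37) × 4.2587 ≈ 2.6830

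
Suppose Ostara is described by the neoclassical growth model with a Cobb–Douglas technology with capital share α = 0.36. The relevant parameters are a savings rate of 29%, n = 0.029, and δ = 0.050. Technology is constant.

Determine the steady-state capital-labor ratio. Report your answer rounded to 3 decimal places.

In steady state, investment equals break-even investment: s·k^α = (n + δ)·k.
Rearranging, k^(1−α) = s / (n + δ).
k^0.64 = 0.29 / (0.029 + 0.050) = 0.29 / 0.079 = 3.6709
k* = 3.6709^(1/0.64) ≈ 7.6288

k* ≈ 7.629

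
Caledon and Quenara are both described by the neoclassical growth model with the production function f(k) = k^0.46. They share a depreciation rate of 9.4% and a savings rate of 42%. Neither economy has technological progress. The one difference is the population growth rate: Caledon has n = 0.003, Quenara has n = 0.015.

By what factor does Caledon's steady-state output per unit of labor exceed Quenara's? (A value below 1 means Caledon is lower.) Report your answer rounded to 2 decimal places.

y*_C / y*_Q ≈ 1.10

Steady-state y* = [s/(n + δ)]^(α/(1−α)), so the ratio is [ (s_C/(n + δ)_C) / (s_Q/(n + δ)_Q) ]^0.8519.
s_C/(n + δ)_C = 0.42/0.097 = 4.3299; s_Q/(n + δ)_Q = 0.42/0.109 = 3.8532.
Ratio = (4.3299/3.8532)^0.8519 = 1.1237^0.8519 ≈ 1.1045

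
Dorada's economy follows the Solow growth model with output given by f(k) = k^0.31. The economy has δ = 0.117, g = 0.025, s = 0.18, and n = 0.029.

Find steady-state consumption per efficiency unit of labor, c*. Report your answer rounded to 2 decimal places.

c* = 0.84

Steady state requires s·f(k) = (n + g + δ)·k, i.e. s·k^α = (n + g + δ)·k.
Dividing both sides by k: k^(1−α) = s / (n + g + δ).
k^0.69 = 0.18 / (0.029 + 0.025 + 0.117) = 0.18 / 0.171 = 1.0526
k* = 1.0526^(1/0.69) ≈ 1.0771
y* = (k*)^α = 1.0771^0.31 ≈ 1.0233
c* = (1 − s)·y* = (1 − 0.18) × 1.0233 ≈ 0.8391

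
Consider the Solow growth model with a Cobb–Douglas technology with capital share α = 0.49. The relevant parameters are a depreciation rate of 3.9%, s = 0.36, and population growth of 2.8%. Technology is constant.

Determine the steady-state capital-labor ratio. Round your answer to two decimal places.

Steady state requires s·f(k) = (n + δ)·k, i.e. s·k^α = (n + δ)·k.
Rearranging, k^(1−α) = s / (n + δ).
k^0.51 = 0.36 / (0.028 + 0.039) = 0.36 / 0.067 = 5.3731
k* = 5.3731^(1/0.51) ≈ 27.0280

k* ≈ 27.03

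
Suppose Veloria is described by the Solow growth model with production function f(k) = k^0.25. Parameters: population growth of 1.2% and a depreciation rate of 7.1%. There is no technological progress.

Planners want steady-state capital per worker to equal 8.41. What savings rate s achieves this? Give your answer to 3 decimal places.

s ≈ 0.410

At the steady state, Δk = 0, so s·k^α = (n + δ)·k.
So s / (n + δ) = (k*)^(1−α) = 8.41^0.75 = 4.9385.
Therefore s = 4.9385 × (n + δ) = 4.9385 × 0.083 = 0.4099.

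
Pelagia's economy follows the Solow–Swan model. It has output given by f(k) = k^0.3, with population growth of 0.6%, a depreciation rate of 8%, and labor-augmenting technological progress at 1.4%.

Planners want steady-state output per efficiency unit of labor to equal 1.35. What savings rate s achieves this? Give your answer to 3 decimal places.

At the steady state, Δk = 0, so s·k^α = (n + g + δ)·k.
Since y* = [s/(n + g + δ)]^(α/(1−α)), we have s/(n + g + δ) = (y*)^((1−α)/α) = 1.35^2.3333 = 2.0142.
Therefore s = 2.0142 × (n + g + δ) = 2.0142 × 0.100 = 0.2014.

s ≈ 0.201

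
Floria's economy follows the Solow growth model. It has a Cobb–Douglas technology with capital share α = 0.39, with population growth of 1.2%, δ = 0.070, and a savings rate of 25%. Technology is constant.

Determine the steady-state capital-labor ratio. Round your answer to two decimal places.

In steady state, investment equals break-even investment: s·k^α = (n + δ)·k.
Dividing both sides by k: k^(1−α) = s / (n + δ).
k^0.61 = 0.25 / (0.012 + 0.070) = 0.25 / 0.082 = 3.0488
k* = 3.0488^(1/0.61) ≈ 6.2180

k* = 6.22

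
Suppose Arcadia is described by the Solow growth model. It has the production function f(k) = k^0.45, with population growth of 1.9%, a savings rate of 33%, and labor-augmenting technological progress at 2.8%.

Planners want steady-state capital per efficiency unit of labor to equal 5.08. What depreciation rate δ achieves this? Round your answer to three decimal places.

δ ≈ 0.088

In steady state, investment equals break-even investment: s·k^α = (n + g + δ)·k.
So s / (n + g + δ) = (k*)^(1−α) = 5.08^0.55 = 2.4447.
Therefore n + g + δ = s / 2.4447 = 0.33 / 2.4447 = 0.1350, so δ = 0.1350 − 0.047 = 0.0880.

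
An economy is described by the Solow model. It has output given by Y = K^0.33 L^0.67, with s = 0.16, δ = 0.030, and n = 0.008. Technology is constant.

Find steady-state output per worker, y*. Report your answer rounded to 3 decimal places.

Steady state requires s·f(k) = (n + δ)·k, i.e. s·k^α = (n + δ)·k.
Rearranging, k^(1−α) = s / (n + δ).
k^0.67 = 0.16 / (0.008 + 0.030) = 0.16 / 0.038 = 4.2105
k* = 4.2105^(1/0.67) ≈ 8.5475
y* = (k*)^α = 8.5475^0.33 ≈ 2.0301

y* ≈ 2.030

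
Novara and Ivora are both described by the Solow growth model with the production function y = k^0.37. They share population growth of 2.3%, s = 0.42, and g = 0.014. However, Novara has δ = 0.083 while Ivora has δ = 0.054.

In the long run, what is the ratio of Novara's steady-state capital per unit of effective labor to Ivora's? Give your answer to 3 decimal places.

k*_N / k*_I ≈ 0.645

Steady-state k* = [s/(n + g + δ)]^(1/(1−α)), so the ratio is [ (s_N/(n + g + δ)_N) / (s_I/(n + g + δ)_I) ]^1.5873.
s_N/(n + g + δ)_N = 0.42/0.120 = 3.5000; s_I/(n + g + δ)_I = 0.42/0.091 = 4.6154.
Ratio = (3.5000/4.6154)^1.5873 = 0.7583^1.5873 ≈ 0.6446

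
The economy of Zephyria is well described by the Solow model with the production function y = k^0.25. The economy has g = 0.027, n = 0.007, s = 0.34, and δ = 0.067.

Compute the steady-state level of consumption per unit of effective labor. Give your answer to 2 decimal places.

c* = 0.99

Steady state requires s·f(k) = (n + g + δ)·k, i.e. s·k^α = (n + g + δ)·k.
Dividing both sides by k: k^(1−α) = s / (n + g + δ).
k^0.75 = 0.34 / (0.007 + 0.027 + 0.067) = 0.34 / 0.101 = 3.3663
k* = 3.3663^(1/0.75) ≈ 5.0451
y* = (k*)^α = 5.0451^0.25 ≈ 1.4987
c* = (1 − s)·y* = (1 − 0.34) × 1.4987 ≈ 0.9891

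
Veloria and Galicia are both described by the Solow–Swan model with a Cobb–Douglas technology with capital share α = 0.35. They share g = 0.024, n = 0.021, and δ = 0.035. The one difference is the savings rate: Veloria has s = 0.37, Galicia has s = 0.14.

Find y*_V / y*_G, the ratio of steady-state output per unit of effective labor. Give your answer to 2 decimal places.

ratio ≈ 1.69

Steady-state y* = [s/(n + g + δ)]^(α/(1−α)), so the ratio is [ (s_V/(n + g + δ)_V) / (s_G/(n + g + δ)_G) ]^0.5385.
s_V/(n + g + δ)_V = 0.37/0.080 = 4.6250; s_G/(n + g + δ)_G = 0.14/0.080 = 1.7500.
Ratio = (4.6250/1.7500)^0.5385 = 2.6429^0.5385 ≈ 1.6877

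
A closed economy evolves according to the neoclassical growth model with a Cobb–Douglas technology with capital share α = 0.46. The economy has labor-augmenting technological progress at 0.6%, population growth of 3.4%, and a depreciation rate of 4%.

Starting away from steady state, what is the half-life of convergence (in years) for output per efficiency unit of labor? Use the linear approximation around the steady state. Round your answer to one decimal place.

half-life ≈ 16.0 years

Near the steady state the convergence rate is λ = (1 − α)(n + g + δ).
λ = (1 − 0.46) × 0.080 = 0.54 × 0.080 = 0.0432
Half-life = ln 2 / λ = 0.6931 / 0.0432 ≈ 16.04 years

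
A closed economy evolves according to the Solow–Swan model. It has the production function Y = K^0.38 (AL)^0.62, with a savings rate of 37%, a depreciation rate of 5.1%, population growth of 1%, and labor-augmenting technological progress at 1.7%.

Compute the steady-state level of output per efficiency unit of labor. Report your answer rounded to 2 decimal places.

y* = 2.60

At the steady state, Δk = 0, so s·k^α = (n + g + δ)·k.
Rearranging, k^(1−α) = s / (n + g + δ).
k^0.62 = 0.37 / (0.010 + 0.017 + 0.051) = 0.37 / 0.078 = 4.7436
k* = 4.7436^(1/0.62) ≈ 12.3168
y* = (k*)^α = 12.3168^0.38 ≈ 2.5965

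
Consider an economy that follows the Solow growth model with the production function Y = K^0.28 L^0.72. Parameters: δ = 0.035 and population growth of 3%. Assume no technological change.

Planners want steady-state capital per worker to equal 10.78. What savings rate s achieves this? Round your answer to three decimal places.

s ≈ 0.360

At the steady state, Δk = 0, so s·k^α = (n + δ)·k.
So s / (n + δ) = (k*)^(1−α) = 10.78^0.72 = 5.5397.
Therefore s = 5.5397 × (n + δ) = 5.5397 × 0.065 = 0.3601.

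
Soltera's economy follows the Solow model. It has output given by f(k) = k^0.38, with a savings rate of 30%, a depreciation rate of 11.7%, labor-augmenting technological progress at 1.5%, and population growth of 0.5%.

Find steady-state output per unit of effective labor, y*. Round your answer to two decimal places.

y* = 1.62

Steady state requires s·f(k) = (n + g + δ)·k, i.e. s·k^α = (n + g + δ)·k.
Dividing both sides by k: k^(1−α) = s / (n + g + δ).
k^0.62 = 0.30 / (0.005 + 0.015 + 0.117) = 0.30 / 0.137 = 2.1898
k* = 2.1898^(1/0.62) ≈ 3.5403
y* = (k*)^α = 3.5403^0.38 ≈ 1.6167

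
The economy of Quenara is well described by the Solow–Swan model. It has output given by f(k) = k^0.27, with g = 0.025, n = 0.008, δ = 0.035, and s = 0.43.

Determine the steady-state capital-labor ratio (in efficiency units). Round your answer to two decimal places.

In steady state, investment equals break-even investment: s·k^α = (n + g + δ)·k.
Rearranging, k^(1−α) = s / (n + g + δ).
k^0.73 = 0.43 / (0.008 + 0.025 + 0.035) = 0.43 / 0.068 = 6.3235
k* = 6.3235^(1/0.73) ≈ 12.5084

k* = 12.51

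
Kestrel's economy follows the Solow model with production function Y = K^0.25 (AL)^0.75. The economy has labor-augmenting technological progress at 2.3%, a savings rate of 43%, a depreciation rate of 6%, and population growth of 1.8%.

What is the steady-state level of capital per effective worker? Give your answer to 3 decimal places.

Steady state requires s·f(k) = (n + g + δ)·k, i.e. s·k^α = (n + g + δ)·k.
Dividing both sides by k: k^(1−α) = s / (n + g + δ).
k^0.75 = 0.43 / (0.018 + 0.023 + 0.060) = 0.43 / 0.101 = 4.2574
k* = 4.2574^(1/0.75) ≈ 6.9002

k* = 6.900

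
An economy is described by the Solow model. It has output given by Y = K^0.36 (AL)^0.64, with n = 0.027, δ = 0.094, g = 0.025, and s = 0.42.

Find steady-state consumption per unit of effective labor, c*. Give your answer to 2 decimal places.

c* ≈ 1.05

In steady state, investment equals break-even investment: s·k^α = (n + g + δ)·k.
Dividing both sides by k: k^(1−α) = s / (n + g + δ).
k^0.64 = 0.42 / (0.027 + 0.025 + 0.094) = 0.42 / 0.146 = 2.8767
k* = 2.8767^(1/0.64) ≈ 5.2122
y* = (k*)^α = 5.2122^0.36 ≈ 1.8119
c* = (1 − s)·y* = (1 − 0.42) × 1.8119 ≈ 1.0509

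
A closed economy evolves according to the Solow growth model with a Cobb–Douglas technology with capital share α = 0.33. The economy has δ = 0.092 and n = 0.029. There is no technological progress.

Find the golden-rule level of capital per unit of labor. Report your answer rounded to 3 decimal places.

The golden rule sets f'(k) = n + δ, i.e. α·k^(α−1) = n + δ.
So k^(1−α) = α / (n + δ) = 0.33 / 0.121 = 2.7273.
k_gold = 2.7273^(1/0.67) ≈ 4.4704

k_gold ≈ 4.470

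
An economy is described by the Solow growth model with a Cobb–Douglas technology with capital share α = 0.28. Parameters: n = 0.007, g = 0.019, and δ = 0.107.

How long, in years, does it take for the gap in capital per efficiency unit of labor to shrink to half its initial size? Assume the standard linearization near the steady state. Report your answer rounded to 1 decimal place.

Near the steady state the convergence rate is λ = (1 − α)(n + g + δ).
λ = (1 − 0.28) × 0.133 = 0.72 × 0.133 = 0.09576
Half-life = ln 2 / λ = 0.6931 / 0.09576 ≈ 7.24 years

about 7.2 years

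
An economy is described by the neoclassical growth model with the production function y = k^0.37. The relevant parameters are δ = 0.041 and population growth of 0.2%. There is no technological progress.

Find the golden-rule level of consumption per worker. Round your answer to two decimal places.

At the golden rule, f'(k) = n + δ, so α·k^(α−1) = n + δ and k_gold = (α/(n + δ))^(1/(1−α)).
k_gold = (0.37/0.043)^(1/0.63) = 8.6047^1.5873 ≈ 30.4583
c_gold = f(k_gold) − (n + δ)·k_gold = 3.5397 − 0.043×30.4583 ≈ 2.2300

c_gold ≈ 2.23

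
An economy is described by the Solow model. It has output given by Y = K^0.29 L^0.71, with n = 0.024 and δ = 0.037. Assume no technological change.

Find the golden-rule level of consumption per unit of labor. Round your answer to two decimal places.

c_gold ≈ 1.34

At the golden rule, f'(k) = n + δ, so α·k^(α−1) = n + δ and k_gold = (α/(n + δ))^(1/(1−α)).
k_gold = (0.29/0.061)^(1/0.71) = 4.7541^1.4085 ≈ 8.9877
c_gold = f(k_gold) − (n + δ)·k_gold = 1.8904 − 0.061×8.9877 ≈ 1.3422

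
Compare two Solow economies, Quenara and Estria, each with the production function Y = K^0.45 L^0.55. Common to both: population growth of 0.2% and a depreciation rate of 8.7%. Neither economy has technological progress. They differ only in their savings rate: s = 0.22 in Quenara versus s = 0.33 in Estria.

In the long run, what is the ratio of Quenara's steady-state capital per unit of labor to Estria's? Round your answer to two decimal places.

Steady-state k* = [s/(n + δ)]^(1/(1−α)), so the ratio is [ (s_Q/(n + δ)_Q) / (s_E/(n + δ)_E) ]^1.8182.
s_Q/(n + δ)_Q = 0.22/0.089 = 2.4719; s_E/(n + δ)_E = 0.33/0.089 = 3.7079.
Ratio = (2.4719/3.7079)^1.8182 = 0.6667^1.8182 ≈ 0.4785

ratio ≈ 0.48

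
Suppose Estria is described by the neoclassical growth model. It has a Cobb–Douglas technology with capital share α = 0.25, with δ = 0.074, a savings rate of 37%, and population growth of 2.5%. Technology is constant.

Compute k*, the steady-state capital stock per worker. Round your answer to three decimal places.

In steady state, investment equals break-even investment: s·k^α = (n + δ)·k.
Dividing both sides by k: k^(1−α) = s / (n + δ).
k^0.75 = 0.37 / (0.025 + 0.074) = 0.37 / 0.099 = 3.7374
k* = 3.7374^(1/0.75) ≈ 5.8000

k* ≈ 5.800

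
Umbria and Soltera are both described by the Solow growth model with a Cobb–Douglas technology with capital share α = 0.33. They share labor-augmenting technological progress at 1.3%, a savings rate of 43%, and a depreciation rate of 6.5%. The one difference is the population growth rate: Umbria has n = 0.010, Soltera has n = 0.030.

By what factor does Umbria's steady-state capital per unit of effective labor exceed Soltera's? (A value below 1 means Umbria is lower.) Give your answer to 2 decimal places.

ratio ≈ 1.36

Steady-state k* = [s/(n + g + δ)]^(1/(1−α)), so the ratio is [ (s_U/(n + g + δ)_U) / (s_S/(n + g + δ)_S) ]^1.4925.
s_U/(n + g + δ)_U = 0.43/0.088 = 4.8864; s_S/(n + g + δ)_S = 0.43/0.108 = 3.9815.
Ratio = (4.8864/3.9815)^1.4925 = 1.2273^1.4925 ≈ 1.3576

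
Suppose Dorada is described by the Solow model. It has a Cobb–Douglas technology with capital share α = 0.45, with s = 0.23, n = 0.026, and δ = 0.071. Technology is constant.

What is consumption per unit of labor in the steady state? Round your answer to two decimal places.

At the steady state, Δk = 0, so s·k^α = (n + δ)·k.
Dividing both sides by k: k^(1−α) = s / (n + δ).
k^0.55 = 0.23 / (0.026 + 0.071) = 0.23 / 0.097 = 2.3711
k* = 2.3711^(1/0.55) ≈ 4.8054
y* = (k*)^α = 4.8054^0.45 ≈ 2.0266
c* = (1 − s)·y* = (1 − 0.23) × 2.0266 ≈ 1.5605

c* ≈ 1.56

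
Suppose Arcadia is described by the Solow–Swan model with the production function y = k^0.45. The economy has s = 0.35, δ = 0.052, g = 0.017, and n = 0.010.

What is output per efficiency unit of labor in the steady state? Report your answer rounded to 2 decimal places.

Steady state requires s·f(k) = (n + g + δ)·k, i.e. s·k^α = (n + g + δ)·k.
Dividing both sides by k: k^(1−α) = s / (n + g + δ).
k^0.55 = 0.35 / (0.010 + 0.017 + 0.052) = 0.35 / 0.079 = 4.4304
k* = 4.4304^(1/0.55) ≈ 14.9744
y* = (k*)^α = 14.9744^0.45 ≈ 3.3799

y* ≈ 3.38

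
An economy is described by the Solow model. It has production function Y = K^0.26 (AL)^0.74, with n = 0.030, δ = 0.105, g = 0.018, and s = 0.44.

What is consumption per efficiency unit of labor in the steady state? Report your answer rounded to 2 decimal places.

c* ≈ 0.81

At the steady state, Δk = 0, so s·k^α = (n + g + δ)·k.
Rearranging, k^(1−α) = s / (n + g + δ).
k^0.74 = 0.44 / (0.030 + 0.018 + 0.105) = 0.44 / 0.153 = 2.8758
k* = 2.8758^(1/0.74) ≈ 4.1682
y* = (k*)^α = 4.1682^0.26 ≈ 1.4494
c* = (1 − s)·y* = (1 − 0.44) × 1.4494 ≈ 0.8117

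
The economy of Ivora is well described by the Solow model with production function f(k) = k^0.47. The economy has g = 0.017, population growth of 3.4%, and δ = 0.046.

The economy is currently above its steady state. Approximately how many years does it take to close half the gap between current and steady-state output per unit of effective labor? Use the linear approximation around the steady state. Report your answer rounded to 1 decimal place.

half-life ≈ 13.5 years

Near the steady state the convergence rate is λ = (1 − α)(n + g + δ).
λ = (1 − 0.47) × 0.097 = 0.53 × 0.097 = 0.05141
Half-life = ln 2 / λ = 0.6931 / 0.05141 ≈ 13.48 years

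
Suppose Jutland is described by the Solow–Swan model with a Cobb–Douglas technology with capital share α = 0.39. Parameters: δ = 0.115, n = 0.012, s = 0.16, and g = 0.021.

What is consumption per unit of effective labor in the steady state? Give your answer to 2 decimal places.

c* ≈ 0.88

At the steady state, Δk = 0, so s·k^α = (n + g + δ)·k.
Dividing both sides by k: k^(1−α) = s / (n + g + δ).
k^0.61 = 0.16 / (0.012 + 0.021 + 0.115) = 0.16 / 0.148 = 1.0811
k* = 1.0811^(1/0.61) ≈ 1.1364
y* = (k*)^α = 1.1364^0.39 ≈ 1.0511
c* = (1 − s)·y* = (1 − 0.16) × 1.0511 ≈ 0.8829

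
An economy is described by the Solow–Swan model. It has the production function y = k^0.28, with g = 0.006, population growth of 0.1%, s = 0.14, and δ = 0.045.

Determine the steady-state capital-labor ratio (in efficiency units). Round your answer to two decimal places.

k* = 3.96

In steady state, investment equals break-even investment: s·k^α = (n + g + δ)·k.
Rearranging, k^(1−α) = s / (n + g + δ).
k^0.72 = 0.14 / (0.001 + 0.006 + 0.045) = 0.14 / 0.052 = 2.6923
k* = 2.6923^(1/0.72) ≈ 3.9573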